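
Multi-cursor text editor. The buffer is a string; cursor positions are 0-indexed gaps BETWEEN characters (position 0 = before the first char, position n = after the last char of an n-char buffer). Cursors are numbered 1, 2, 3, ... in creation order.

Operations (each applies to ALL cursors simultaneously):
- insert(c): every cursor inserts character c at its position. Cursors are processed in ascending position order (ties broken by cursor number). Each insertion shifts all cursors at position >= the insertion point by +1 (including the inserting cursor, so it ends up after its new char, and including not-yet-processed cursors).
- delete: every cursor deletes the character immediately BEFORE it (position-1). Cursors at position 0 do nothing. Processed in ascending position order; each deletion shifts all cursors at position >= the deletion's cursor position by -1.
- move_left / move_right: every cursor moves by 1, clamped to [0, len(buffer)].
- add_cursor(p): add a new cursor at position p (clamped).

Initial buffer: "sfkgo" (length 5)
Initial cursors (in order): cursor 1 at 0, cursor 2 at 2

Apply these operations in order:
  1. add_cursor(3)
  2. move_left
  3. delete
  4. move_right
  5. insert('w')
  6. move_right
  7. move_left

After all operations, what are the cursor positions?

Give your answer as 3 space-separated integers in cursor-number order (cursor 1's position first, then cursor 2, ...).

Answer: 4 4 4

Derivation:
After op 1 (add_cursor(3)): buffer="sfkgo" (len 5), cursors c1@0 c2@2 c3@3, authorship .....
After op 2 (move_left): buffer="sfkgo" (len 5), cursors c1@0 c2@1 c3@2, authorship .....
After op 3 (delete): buffer="kgo" (len 3), cursors c1@0 c2@0 c3@0, authorship ...
After op 4 (move_right): buffer="kgo" (len 3), cursors c1@1 c2@1 c3@1, authorship ...
After op 5 (insert('w')): buffer="kwwwgo" (len 6), cursors c1@4 c2@4 c3@4, authorship .123..
After op 6 (move_right): buffer="kwwwgo" (len 6), cursors c1@5 c2@5 c3@5, authorship .123..
After op 7 (move_left): buffer="kwwwgo" (len 6), cursors c1@4 c2@4 c3@4, authorship .123..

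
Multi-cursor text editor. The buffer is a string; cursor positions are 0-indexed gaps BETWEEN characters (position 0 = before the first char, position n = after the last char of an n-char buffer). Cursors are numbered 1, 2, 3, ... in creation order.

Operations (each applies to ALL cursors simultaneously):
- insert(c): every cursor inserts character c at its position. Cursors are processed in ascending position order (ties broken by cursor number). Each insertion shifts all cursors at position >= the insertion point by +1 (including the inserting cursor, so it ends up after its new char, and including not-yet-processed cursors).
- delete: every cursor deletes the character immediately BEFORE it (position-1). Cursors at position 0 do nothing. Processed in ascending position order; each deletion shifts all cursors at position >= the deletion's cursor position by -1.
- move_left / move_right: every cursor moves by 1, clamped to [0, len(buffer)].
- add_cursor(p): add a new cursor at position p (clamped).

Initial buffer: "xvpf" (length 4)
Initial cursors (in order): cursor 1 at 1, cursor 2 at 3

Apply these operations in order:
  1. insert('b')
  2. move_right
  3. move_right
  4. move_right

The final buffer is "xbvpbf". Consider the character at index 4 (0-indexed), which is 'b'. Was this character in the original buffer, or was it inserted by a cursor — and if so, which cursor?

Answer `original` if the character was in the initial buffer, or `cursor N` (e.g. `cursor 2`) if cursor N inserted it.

Answer: cursor 2

Derivation:
After op 1 (insert('b')): buffer="xbvpbf" (len 6), cursors c1@2 c2@5, authorship .1..2.
After op 2 (move_right): buffer="xbvpbf" (len 6), cursors c1@3 c2@6, authorship .1..2.
After op 3 (move_right): buffer="xbvpbf" (len 6), cursors c1@4 c2@6, authorship .1..2.
After op 4 (move_right): buffer="xbvpbf" (len 6), cursors c1@5 c2@6, authorship .1..2.
Authorship (.=original, N=cursor N): . 1 . . 2 .
Index 4: author = 2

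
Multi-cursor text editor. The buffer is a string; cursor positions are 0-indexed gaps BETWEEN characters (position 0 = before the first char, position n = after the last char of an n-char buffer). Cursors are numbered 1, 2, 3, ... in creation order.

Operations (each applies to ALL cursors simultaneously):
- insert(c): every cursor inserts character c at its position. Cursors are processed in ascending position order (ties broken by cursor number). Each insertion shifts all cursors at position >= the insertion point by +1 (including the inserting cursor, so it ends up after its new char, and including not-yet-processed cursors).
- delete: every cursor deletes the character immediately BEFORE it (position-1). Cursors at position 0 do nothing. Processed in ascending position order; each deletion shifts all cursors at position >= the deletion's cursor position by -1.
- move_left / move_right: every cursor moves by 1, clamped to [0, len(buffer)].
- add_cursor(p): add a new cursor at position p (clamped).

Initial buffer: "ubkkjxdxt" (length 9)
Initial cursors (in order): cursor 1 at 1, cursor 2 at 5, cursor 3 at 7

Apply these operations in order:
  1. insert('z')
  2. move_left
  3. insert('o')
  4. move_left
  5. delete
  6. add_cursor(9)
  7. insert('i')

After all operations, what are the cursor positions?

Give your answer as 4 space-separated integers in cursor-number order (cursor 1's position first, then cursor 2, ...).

After op 1 (insert('z')): buffer="uzbkkjzxdzxt" (len 12), cursors c1@2 c2@7 c3@10, authorship .1....2..3..
After op 2 (move_left): buffer="uzbkkjzxdzxt" (len 12), cursors c1@1 c2@6 c3@9, authorship .1....2..3..
After op 3 (insert('o')): buffer="uozbkkjozxdozxt" (len 15), cursors c1@2 c2@8 c3@12, authorship .11....22..33..
After op 4 (move_left): buffer="uozbkkjozxdozxt" (len 15), cursors c1@1 c2@7 c3@11, authorship .11....22..33..
After op 5 (delete): buffer="ozbkkozxozxt" (len 12), cursors c1@0 c2@5 c3@8, authorship 11...22.33..
After op 6 (add_cursor(9)): buffer="ozbkkozxozxt" (len 12), cursors c1@0 c2@5 c3@8 c4@9, authorship 11...22.33..
After op 7 (insert('i')): buffer="iozbkkiozxioizxt" (len 16), cursors c1@1 c2@7 c3@11 c4@13, authorship 111...222.3343..

Answer: 1 7 11 13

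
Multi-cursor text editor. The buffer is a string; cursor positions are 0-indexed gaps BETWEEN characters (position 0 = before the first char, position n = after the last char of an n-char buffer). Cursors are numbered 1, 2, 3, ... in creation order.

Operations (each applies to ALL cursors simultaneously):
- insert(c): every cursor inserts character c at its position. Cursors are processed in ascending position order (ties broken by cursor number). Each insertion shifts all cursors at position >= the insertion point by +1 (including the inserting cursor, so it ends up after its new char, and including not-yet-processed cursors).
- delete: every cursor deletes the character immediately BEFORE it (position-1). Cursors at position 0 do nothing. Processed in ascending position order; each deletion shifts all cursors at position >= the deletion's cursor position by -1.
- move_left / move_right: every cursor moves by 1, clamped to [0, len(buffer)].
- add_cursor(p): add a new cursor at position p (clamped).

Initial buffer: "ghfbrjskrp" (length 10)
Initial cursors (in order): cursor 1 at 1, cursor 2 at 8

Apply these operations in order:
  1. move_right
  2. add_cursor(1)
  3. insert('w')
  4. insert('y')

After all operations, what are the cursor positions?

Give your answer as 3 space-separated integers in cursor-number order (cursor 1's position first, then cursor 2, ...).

Answer: 6 15 3

Derivation:
After op 1 (move_right): buffer="ghfbrjskrp" (len 10), cursors c1@2 c2@9, authorship ..........
After op 2 (add_cursor(1)): buffer="ghfbrjskrp" (len 10), cursors c3@1 c1@2 c2@9, authorship ..........
After op 3 (insert('w')): buffer="gwhwfbrjskrwp" (len 13), cursors c3@2 c1@4 c2@12, authorship .3.1.......2.
After op 4 (insert('y')): buffer="gwyhwyfbrjskrwyp" (len 16), cursors c3@3 c1@6 c2@15, authorship .33.11.......22.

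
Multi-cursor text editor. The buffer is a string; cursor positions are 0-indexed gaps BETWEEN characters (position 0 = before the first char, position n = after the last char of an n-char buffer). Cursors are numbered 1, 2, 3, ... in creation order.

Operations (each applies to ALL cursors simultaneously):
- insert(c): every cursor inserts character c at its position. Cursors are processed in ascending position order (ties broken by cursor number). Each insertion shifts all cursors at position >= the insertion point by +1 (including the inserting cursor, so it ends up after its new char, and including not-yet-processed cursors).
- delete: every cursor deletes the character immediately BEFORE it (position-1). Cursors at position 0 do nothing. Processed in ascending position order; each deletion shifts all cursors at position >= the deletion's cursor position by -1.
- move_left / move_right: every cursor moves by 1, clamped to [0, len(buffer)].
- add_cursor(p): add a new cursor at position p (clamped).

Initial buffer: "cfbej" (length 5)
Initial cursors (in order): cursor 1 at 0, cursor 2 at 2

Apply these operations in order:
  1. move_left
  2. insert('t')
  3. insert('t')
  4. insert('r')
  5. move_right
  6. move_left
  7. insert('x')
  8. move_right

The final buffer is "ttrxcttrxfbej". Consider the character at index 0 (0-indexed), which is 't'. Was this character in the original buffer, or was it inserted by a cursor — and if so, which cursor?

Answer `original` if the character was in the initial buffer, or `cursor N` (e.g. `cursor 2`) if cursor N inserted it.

Answer: cursor 1

Derivation:
After op 1 (move_left): buffer="cfbej" (len 5), cursors c1@0 c2@1, authorship .....
After op 2 (insert('t')): buffer="tctfbej" (len 7), cursors c1@1 c2@3, authorship 1.2....
After op 3 (insert('t')): buffer="ttcttfbej" (len 9), cursors c1@2 c2@5, authorship 11.22....
After op 4 (insert('r')): buffer="ttrcttrfbej" (len 11), cursors c1@3 c2@7, authorship 111.222....
After op 5 (move_right): buffer="ttrcttrfbej" (len 11), cursors c1@4 c2@8, authorship 111.222....
After op 6 (move_left): buffer="ttrcttrfbej" (len 11), cursors c1@3 c2@7, authorship 111.222....
After op 7 (insert('x')): buffer="ttrxcttrxfbej" (len 13), cursors c1@4 c2@9, authorship 1111.2222....
After op 8 (move_right): buffer="ttrxcttrxfbej" (len 13), cursors c1@5 c2@10, authorship 1111.2222....
Authorship (.=original, N=cursor N): 1 1 1 1 . 2 2 2 2 . . . .
Index 0: author = 1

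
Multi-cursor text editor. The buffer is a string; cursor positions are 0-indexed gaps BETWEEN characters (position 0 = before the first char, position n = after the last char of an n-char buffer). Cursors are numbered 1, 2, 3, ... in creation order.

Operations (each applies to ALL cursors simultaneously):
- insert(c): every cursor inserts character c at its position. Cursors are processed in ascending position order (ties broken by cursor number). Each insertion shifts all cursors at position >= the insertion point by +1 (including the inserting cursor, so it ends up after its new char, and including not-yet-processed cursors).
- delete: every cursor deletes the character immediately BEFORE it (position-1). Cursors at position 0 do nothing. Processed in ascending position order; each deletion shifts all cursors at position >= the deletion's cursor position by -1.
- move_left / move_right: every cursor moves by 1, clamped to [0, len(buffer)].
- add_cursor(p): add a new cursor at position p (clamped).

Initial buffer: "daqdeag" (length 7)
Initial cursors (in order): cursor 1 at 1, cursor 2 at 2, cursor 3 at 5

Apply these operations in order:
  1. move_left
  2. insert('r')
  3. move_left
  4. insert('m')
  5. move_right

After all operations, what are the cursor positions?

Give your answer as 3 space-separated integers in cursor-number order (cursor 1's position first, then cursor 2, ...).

Answer: 2 5 10

Derivation:
After op 1 (move_left): buffer="daqdeag" (len 7), cursors c1@0 c2@1 c3@4, authorship .......
After op 2 (insert('r')): buffer="rdraqdreag" (len 10), cursors c1@1 c2@3 c3@7, authorship 1.2...3...
After op 3 (move_left): buffer="rdraqdreag" (len 10), cursors c1@0 c2@2 c3@6, authorship 1.2...3...
After op 4 (insert('m')): buffer="mrdmraqdmreag" (len 13), cursors c1@1 c2@4 c3@9, authorship 11.22...33...
After op 5 (move_right): buffer="mrdmraqdmreag" (len 13), cursors c1@2 c2@5 c3@10, authorship 11.22...33...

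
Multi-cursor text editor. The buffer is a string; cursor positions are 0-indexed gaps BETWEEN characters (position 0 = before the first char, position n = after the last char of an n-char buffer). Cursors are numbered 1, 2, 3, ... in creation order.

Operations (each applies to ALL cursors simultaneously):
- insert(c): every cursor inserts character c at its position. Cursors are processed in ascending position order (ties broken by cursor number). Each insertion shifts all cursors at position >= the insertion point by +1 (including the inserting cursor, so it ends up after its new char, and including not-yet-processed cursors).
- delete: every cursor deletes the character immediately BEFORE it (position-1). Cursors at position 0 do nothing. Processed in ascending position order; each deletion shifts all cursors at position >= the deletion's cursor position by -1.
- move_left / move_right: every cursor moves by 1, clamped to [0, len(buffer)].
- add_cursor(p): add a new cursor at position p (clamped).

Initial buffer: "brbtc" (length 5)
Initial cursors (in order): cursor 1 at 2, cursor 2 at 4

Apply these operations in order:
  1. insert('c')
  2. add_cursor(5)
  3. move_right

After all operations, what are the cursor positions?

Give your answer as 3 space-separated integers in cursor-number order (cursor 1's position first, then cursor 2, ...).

After op 1 (insert('c')): buffer="brcbtcc" (len 7), cursors c1@3 c2@6, authorship ..1..2.
After op 2 (add_cursor(5)): buffer="brcbtcc" (len 7), cursors c1@3 c3@5 c2@6, authorship ..1..2.
After op 3 (move_right): buffer="brcbtcc" (len 7), cursors c1@4 c3@6 c2@7, authorship ..1..2.

Answer: 4 7 6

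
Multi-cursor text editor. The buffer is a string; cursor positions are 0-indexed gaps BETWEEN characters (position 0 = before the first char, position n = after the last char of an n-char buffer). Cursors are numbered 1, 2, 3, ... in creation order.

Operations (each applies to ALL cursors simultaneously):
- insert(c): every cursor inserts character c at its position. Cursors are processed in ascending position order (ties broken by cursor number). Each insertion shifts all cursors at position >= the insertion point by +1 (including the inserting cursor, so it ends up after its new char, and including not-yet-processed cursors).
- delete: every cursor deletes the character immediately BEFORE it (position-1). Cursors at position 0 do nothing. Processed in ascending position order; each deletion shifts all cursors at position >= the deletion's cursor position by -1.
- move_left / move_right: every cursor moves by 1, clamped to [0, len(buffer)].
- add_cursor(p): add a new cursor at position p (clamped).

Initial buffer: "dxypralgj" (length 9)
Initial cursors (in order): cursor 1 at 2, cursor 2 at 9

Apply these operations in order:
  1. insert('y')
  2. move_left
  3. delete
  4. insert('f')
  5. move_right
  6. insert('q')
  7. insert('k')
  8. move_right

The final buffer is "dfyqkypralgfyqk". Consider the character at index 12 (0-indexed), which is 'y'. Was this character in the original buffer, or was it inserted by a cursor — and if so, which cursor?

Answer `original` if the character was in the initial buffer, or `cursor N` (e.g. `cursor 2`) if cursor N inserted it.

After op 1 (insert('y')): buffer="dxyypralgjy" (len 11), cursors c1@3 c2@11, authorship ..1.......2
After op 2 (move_left): buffer="dxyypralgjy" (len 11), cursors c1@2 c2@10, authorship ..1.......2
After op 3 (delete): buffer="dyypralgy" (len 9), cursors c1@1 c2@8, authorship .1......2
After op 4 (insert('f')): buffer="dfyypralgfy" (len 11), cursors c1@2 c2@10, authorship .11......22
After op 5 (move_right): buffer="dfyypralgfy" (len 11), cursors c1@3 c2@11, authorship .11......22
After op 6 (insert('q')): buffer="dfyqypralgfyq" (len 13), cursors c1@4 c2@13, authorship .111......222
After op 7 (insert('k')): buffer="dfyqkypralgfyqk" (len 15), cursors c1@5 c2@15, authorship .1111......2222
After op 8 (move_right): buffer="dfyqkypralgfyqk" (len 15), cursors c1@6 c2@15, authorship .1111......2222
Authorship (.=original, N=cursor N): . 1 1 1 1 . . . . . . 2 2 2 2
Index 12: author = 2

Answer: cursor 2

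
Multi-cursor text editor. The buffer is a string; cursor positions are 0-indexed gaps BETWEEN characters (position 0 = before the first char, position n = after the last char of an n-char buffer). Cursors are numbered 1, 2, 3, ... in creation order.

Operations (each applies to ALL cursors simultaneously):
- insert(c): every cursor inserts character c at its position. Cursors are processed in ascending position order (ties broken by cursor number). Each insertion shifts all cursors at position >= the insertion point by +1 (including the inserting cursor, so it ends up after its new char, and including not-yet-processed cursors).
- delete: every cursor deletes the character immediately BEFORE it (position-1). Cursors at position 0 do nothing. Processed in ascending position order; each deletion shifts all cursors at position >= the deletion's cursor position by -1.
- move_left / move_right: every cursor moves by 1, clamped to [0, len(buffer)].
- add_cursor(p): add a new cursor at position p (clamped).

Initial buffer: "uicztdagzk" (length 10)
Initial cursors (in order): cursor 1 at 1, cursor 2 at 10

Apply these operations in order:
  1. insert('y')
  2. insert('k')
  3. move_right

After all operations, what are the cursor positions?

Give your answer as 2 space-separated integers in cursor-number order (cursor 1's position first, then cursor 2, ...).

Answer: 4 14

Derivation:
After op 1 (insert('y')): buffer="uyicztdagzky" (len 12), cursors c1@2 c2@12, authorship .1.........2
After op 2 (insert('k')): buffer="uykicztdagzkyk" (len 14), cursors c1@3 c2@14, authorship .11.........22
After op 3 (move_right): buffer="uykicztdagzkyk" (len 14), cursors c1@4 c2@14, authorship .11.........22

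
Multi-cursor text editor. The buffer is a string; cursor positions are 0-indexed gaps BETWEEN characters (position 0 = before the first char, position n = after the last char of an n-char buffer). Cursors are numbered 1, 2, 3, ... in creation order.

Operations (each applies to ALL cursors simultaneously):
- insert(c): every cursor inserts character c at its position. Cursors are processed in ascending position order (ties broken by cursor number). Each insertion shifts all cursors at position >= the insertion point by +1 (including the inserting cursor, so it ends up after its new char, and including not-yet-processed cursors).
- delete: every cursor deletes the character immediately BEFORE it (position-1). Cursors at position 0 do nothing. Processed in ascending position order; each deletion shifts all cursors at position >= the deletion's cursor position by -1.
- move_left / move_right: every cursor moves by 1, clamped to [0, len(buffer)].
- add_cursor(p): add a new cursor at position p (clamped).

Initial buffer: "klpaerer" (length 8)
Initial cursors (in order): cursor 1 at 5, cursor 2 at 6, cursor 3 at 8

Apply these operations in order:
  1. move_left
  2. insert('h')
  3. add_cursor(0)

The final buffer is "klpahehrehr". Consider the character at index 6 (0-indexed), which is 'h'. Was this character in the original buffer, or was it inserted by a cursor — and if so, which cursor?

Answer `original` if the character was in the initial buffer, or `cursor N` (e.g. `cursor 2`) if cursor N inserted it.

After op 1 (move_left): buffer="klpaerer" (len 8), cursors c1@4 c2@5 c3@7, authorship ........
After op 2 (insert('h')): buffer="klpahehrehr" (len 11), cursors c1@5 c2@7 c3@10, authorship ....1.2..3.
After op 3 (add_cursor(0)): buffer="klpahehrehr" (len 11), cursors c4@0 c1@5 c2@7 c3@10, authorship ....1.2..3.
Authorship (.=original, N=cursor N): . . . . 1 . 2 . . 3 .
Index 6: author = 2

Answer: cursor 2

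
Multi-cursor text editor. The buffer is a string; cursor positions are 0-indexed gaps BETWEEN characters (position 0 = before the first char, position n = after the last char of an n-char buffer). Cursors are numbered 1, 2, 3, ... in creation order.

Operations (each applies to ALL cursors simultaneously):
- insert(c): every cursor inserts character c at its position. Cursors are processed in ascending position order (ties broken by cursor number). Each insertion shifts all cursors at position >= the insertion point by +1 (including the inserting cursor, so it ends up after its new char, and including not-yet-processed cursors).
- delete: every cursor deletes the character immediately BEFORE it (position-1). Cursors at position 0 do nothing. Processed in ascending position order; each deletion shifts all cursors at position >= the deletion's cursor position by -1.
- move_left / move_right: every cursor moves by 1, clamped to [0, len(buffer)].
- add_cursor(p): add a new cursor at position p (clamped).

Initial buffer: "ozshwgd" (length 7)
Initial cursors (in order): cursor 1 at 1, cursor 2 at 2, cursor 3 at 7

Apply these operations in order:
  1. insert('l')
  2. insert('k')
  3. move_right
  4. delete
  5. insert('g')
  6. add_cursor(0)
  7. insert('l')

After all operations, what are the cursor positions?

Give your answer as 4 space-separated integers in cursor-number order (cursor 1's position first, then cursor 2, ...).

After op 1 (insert('l')): buffer="olzlshwgdl" (len 10), cursors c1@2 c2@4 c3@10, authorship .1.2.....3
After op 2 (insert('k')): buffer="olkzlkshwgdlk" (len 13), cursors c1@3 c2@6 c3@13, authorship .11.22.....33
After op 3 (move_right): buffer="olkzlkshwgdlk" (len 13), cursors c1@4 c2@7 c3@13, authorship .11.22.....33
After op 4 (delete): buffer="olklkhwgdl" (len 10), cursors c1@3 c2@5 c3@10, authorship .1122....3
After op 5 (insert('g')): buffer="olkglkghwgdlg" (len 13), cursors c1@4 c2@7 c3@13, authorship .111222....33
After op 6 (add_cursor(0)): buffer="olkglkghwgdlg" (len 13), cursors c4@0 c1@4 c2@7 c3@13, authorship .111222....33
After op 7 (insert('l')): buffer="lolkgllkglhwgdlgl" (len 17), cursors c4@1 c1@6 c2@10 c3@17, authorship 4.11112222....333

Answer: 6 10 17 1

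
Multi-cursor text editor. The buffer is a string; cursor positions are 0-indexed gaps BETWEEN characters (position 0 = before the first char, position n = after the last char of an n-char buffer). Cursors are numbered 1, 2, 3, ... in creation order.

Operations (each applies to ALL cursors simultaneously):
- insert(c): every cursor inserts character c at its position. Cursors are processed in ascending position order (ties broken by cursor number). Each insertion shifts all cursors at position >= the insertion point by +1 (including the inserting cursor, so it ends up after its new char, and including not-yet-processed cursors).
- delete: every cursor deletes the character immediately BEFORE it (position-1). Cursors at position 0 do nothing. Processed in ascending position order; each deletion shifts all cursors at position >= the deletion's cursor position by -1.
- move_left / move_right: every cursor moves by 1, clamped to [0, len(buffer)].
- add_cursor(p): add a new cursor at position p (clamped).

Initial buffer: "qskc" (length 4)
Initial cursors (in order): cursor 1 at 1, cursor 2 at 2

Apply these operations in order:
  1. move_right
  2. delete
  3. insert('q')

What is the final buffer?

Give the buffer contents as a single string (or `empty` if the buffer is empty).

Answer: qqqc

Derivation:
After op 1 (move_right): buffer="qskc" (len 4), cursors c1@2 c2@3, authorship ....
After op 2 (delete): buffer="qc" (len 2), cursors c1@1 c2@1, authorship ..
After op 3 (insert('q')): buffer="qqqc" (len 4), cursors c1@3 c2@3, authorship .12.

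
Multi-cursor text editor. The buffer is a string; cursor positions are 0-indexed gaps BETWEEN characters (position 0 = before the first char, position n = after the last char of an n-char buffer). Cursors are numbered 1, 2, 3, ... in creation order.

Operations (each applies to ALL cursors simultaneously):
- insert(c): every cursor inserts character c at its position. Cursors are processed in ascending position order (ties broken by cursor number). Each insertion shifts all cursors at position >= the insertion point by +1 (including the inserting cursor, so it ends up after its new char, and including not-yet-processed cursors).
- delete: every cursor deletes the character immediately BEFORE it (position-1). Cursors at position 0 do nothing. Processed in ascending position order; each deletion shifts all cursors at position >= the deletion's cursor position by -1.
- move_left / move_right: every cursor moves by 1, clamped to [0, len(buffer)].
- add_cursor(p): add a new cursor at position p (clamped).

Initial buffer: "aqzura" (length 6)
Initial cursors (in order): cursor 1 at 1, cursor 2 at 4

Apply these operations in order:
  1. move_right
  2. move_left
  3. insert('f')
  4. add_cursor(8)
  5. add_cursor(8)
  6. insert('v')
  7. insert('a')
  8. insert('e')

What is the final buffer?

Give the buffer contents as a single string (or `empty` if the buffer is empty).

After op 1 (move_right): buffer="aqzura" (len 6), cursors c1@2 c2@5, authorship ......
After op 2 (move_left): buffer="aqzura" (len 6), cursors c1@1 c2@4, authorship ......
After op 3 (insert('f')): buffer="afqzufra" (len 8), cursors c1@2 c2@6, authorship .1...2..
After op 4 (add_cursor(8)): buffer="afqzufra" (len 8), cursors c1@2 c2@6 c3@8, authorship .1...2..
After op 5 (add_cursor(8)): buffer="afqzufra" (len 8), cursors c1@2 c2@6 c3@8 c4@8, authorship .1...2..
After op 6 (insert('v')): buffer="afvqzufvravv" (len 12), cursors c1@3 c2@8 c3@12 c4@12, authorship .11...22..34
After op 7 (insert('a')): buffer="afvaqzufvaravvaa" (len 16), cursors c1@4 c2@10 c3@16 c4@16, authorship .111...222..3434
After op 8 (insert('e')): buffer="afvaeqzufvaeravvaaee" (len 20), cursors c1@5 c2@12 c3@20 c4@20, authorship .1111...2222..343434

Answer: afvaeqzufvaeravvaaee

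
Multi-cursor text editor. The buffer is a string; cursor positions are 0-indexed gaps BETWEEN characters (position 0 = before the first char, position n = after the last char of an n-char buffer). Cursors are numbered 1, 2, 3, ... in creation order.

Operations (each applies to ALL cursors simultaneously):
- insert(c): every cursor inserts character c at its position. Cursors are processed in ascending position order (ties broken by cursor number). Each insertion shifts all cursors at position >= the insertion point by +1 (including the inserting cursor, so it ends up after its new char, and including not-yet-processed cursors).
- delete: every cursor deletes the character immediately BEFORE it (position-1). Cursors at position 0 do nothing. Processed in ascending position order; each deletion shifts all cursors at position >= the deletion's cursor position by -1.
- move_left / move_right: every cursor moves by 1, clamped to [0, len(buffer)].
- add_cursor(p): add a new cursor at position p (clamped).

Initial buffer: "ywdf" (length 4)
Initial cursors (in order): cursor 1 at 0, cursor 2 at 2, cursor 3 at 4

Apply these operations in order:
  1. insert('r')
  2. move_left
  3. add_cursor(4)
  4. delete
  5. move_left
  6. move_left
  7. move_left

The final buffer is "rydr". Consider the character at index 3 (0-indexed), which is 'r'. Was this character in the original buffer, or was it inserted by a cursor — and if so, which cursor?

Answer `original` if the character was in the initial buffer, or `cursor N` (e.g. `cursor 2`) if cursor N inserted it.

After op 1 (insert('r')): buffer="rywrdfr" (len 7), cursors c1@1 c2@4 c3@7, authorship 1..2..3
After op 2 (move_left): buffer="rywrdfr" (len 7), cursors c1@0 c2@3 c3@6, authorship 1..2..3
After op 3 (add_cursor(4)): buffer="rywrdfr" (len 7), cursors c1@0 c2@3 c4@4 c3@6, authorship 1..2..3
After op 4 (delete): buffer="rydr" (len 4), cursors c1@0 c2@2 c4@2 c3@3, authorship 1..3
After op 5 (move_left): buffer="rydr" (len 4), cursors c1@0 c2@1 c4@1 c3@2, authorship 1..3
After op 6 (move_left): buffer="rydr" (len 4), cursors c1@0 c2@0 c4@0 c3@1, authorship 1..3
After op 7 (move_left): buffer="rydr" (len 4), cursors c1@0 c2@0 c3@0 c4@0, authorship 1..3
Authorship (.=original, N=cursor N): 1 . . 3
Index 3: author = 3

Answer: cursor 3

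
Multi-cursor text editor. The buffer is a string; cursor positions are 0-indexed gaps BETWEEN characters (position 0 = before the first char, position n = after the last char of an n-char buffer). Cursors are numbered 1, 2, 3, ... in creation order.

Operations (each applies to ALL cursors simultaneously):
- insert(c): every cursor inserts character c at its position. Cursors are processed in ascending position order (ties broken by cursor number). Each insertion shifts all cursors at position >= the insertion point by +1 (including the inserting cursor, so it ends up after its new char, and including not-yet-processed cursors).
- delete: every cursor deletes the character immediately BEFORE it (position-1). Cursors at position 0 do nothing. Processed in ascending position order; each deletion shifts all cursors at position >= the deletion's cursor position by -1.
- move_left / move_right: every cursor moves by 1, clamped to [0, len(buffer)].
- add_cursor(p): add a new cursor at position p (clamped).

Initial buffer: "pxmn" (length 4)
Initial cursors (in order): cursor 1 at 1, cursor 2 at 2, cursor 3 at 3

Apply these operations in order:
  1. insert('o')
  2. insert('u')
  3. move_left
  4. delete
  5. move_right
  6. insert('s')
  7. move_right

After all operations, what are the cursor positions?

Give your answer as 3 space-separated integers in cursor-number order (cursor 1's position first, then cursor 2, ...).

Answer: 4 7 10

Derivation:
After op 1 (insert('o')): buffer="poxomon" (len 7), cursors c1@2 c2@4 c3@6, authorship .1.2.3.
After op 2 (insert('u')): buffer="pouxoumoun" (len 10), cursors c1@3 c2@6 c3@9, authorship .11.22.33.
After op 3 (move_left): buffer="pouxoumoun" (len 10), cursors c1@2 c2@5 c3@8, authorship .11.22.33.
After op 4 (delete): buffer="puxumun" (len 7), cursors c1@1 c2@3 c3@5, authorship .1.2.3.
After op 5 (move_right): buffer="puxumun" (len 7), cursors c1@2 c2@4 c3@6, authorship .1.2.3.
After op 6 (insert('s')): buffer="pusxusmusn" (len 10), cursors c1@3 c2@6 c3@9, authorship .11.22.33.
After op 7 (move_right): buffer="pusxusmusn" (len 10), cursors c1@4 c2@7 c3@10, authorship .11.22.33.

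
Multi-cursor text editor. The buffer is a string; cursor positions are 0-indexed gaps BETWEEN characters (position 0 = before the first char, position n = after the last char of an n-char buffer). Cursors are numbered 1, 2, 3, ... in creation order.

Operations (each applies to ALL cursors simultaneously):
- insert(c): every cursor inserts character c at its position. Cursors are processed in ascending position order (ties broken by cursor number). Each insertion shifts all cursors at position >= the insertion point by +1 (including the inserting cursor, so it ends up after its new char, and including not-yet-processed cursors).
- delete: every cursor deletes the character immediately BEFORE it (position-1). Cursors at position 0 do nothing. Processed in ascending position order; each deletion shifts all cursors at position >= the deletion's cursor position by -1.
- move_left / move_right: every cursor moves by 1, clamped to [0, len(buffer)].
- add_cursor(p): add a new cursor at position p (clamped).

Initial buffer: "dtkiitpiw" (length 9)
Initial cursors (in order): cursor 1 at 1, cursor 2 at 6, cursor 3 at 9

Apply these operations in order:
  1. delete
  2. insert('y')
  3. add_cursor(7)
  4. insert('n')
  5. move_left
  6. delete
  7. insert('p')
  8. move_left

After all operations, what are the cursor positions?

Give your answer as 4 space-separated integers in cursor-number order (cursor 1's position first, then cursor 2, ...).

Answer: 0 6 11 8

Derivation:
After op 1 (delete): buffer="tkiipi" (len 6), cursors c1@0 c2@4 c3@6, authorship ......
After op 2 (insert('y')): buffer="ytkiiypiy" (len 9), cursors c1@1 c2@6 c3@9, authorship 1....2..3
After op 3 (add_cursor(7)): buffer="ytkiiypiy" (len 9), cursors c1@1 c2@6 c4@7 c3@9, authorship 1....2..3
After op 4 (insert('n')): buffer="yntkiiynpniyn" (len 13), cursors c1@2 c2@8 c4@10 c3@13, authorship 11....22.4.33
After op 5 (move_left): buffer="yntkiiynpniyn" (len 13), cursors c1@1 c2@7 c4@9 c3@12, authorship 11....22.4.33
After op 6 (delete): buffer="ntkiinnin" (len 9), cursors c1@0 c2@5 c4@6 c3@8, authorship 1....24.3
After op 7 (insert('p')): buffer="pntkiipnpnipn" (len 13), cursors c1@1 c2@7 c4@9 c3@12, authorship 11....2244.33
After op 8 (move_left): buffer="pntkiipnpnipn" (len 13), cursors c1@0 c2@6 c4@8 c3@11, authorship 11....2244.33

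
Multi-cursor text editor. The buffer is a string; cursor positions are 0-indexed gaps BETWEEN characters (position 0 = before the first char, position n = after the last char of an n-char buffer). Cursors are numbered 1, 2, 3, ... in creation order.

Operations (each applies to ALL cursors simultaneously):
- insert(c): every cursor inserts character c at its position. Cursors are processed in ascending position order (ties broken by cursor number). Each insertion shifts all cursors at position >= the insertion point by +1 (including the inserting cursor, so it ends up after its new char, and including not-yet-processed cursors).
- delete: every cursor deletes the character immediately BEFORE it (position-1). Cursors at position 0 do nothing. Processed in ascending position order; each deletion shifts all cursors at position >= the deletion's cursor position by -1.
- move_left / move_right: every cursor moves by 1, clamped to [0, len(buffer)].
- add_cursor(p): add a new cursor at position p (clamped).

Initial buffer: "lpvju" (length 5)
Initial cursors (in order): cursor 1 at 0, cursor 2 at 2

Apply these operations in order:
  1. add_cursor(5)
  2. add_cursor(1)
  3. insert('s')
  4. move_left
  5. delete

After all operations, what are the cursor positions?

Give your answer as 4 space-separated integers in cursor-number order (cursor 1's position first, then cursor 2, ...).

Answer: 0 2 5 1

Derivation:
After op 1 (add_cursor(5)): buffer="lpvju" (len 5), cursors c1@0 c2@2 c3@5, authorship .....
After op 2 (add_cursor(1)): buffer="lpvju" (len 5), cursors c1@0 c4@1 c2@2 c3@5, authorship .....
After op 3 (insert('s')): buffer="slspsvjus" (len 9), cursors c1@1 c4@3 c2@5 c3@9, authorship 1.4.2...3
After op 4 (move_left): buffer="slspsvjus" (len 9), cursors c1@0 c4@2 c2@4 c3@8, authorship 1.4.2...3
After op 5 (delete): buffer="sssvjs" (len 6), cursors c1@0 c4@1 c2@2 c3@5, authorship 142..3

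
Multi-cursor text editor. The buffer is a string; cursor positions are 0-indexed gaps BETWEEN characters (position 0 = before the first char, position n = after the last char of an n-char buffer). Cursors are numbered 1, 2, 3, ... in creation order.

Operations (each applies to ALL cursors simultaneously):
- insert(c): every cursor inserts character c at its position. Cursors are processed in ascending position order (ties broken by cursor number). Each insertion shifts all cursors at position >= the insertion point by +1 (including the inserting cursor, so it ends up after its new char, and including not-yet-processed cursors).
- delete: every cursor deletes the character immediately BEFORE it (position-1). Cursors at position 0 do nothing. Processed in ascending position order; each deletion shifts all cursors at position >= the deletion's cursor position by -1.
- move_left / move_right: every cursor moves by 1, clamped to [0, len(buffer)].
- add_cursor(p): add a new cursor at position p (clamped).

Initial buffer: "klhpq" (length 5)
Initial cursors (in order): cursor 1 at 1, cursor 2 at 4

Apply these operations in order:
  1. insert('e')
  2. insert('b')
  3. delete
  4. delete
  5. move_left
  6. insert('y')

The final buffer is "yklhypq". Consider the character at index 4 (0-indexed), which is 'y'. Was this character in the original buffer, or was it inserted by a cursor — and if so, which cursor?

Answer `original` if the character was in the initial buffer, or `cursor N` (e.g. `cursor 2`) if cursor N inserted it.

After op 1 (insert('e')): buffer="kelhpeq" (len 7), cursors c1@2 c2@6, authorship .1...2.
After op 2 (insert('b')): buffer="keblhpebq" (len 9), cursors c1@3 c2@8, authorship .11...22.
After op 3 (delete): buffer="kelhpeq" (len 7), cursors c1@2 c2@6, authorship .1...2.
After op 4 (delete): buffer="klhpq" (len 5), cursors c1@1 c2@4, authorship .....
After op 5 (move_left): buffer="klhpq" (len 5), cursors c1@0 c2@3, authorship .....
After op 6 (insert('y')): buffer="yklhypq" (len 7), cursors c1@1 c2@5, authorship 1...2..
Authorship (.=original, N=cursor N): 1 . . . 2 . .
Index 4: author = 2

Answer: cursor 2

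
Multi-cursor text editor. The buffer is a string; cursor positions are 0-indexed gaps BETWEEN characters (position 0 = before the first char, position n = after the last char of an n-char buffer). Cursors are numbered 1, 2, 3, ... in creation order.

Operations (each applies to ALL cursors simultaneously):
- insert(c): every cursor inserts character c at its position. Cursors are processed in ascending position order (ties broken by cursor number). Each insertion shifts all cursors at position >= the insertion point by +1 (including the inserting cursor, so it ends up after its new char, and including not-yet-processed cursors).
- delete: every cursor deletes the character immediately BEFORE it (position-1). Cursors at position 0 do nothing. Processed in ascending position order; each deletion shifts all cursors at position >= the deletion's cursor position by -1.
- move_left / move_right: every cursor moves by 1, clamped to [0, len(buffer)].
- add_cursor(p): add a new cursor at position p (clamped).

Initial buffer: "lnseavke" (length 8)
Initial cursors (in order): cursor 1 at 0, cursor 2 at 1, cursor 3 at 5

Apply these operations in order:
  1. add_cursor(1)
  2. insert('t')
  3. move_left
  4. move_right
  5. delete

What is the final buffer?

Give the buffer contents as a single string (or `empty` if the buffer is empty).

Answer: lnseavke

Derivation:
After op 1 (add_cursor(1)): buffer="lnseavke" (len 8), cursors c1@0 c2@1 c4@1 c3@5, authorship ........
After op 2 (insert('t')): buffer="tlttnseatvke" (len 12), cursors c1@1 c2@4 c4@4 c3@9, authorship 1.24....3...
After op 3 (move_left): buffer="tlttnseatvke" (len 12), cursors c1@0 c2@3 c4@3 c3@8, authorship 1.24....3...
After op 4 (move_right): buffer="tlttnseatvke" (len 12), cursors c1@1 c2@4 c4@4 c3@9, authorship 1.24....3...
After op 5 (delete): buffer="lnseavke" (len 8), cursors c1@0 c2@1 c4@1 c3@5, authorship ........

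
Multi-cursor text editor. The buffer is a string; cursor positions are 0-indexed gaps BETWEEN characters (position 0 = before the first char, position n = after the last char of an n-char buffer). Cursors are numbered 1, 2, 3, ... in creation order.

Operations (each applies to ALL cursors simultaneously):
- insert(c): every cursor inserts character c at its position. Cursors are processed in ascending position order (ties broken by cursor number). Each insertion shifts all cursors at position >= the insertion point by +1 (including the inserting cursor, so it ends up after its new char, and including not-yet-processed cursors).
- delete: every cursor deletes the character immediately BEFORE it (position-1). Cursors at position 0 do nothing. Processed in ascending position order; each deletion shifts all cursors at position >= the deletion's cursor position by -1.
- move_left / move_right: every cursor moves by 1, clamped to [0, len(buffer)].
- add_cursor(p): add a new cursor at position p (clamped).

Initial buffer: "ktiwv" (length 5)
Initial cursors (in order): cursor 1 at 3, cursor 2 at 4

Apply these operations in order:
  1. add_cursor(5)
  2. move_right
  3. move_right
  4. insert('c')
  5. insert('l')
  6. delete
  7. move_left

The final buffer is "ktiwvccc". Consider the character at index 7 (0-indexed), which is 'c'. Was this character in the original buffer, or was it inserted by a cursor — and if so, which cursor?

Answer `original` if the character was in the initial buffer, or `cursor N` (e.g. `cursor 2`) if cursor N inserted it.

Answer: cursor 3

Derivation:
After op 1 (add_cursor(5)): buffer="ktiwv" (len 5), cursors c1@3 c2@4 c3@5, authorship .....
After op 2 (move_right): buffer="ktiwv" (len 5), cursors c1@4 c2@5 c3@5, authorship .....
After op 3 (move_right): buffer="ktiwv" (len 5), cursors c1@5 c2@5 c3@5, authorship .....
After op 4 (insert('c')): buffer="ktiwvccc" (len 8), cursors c1@8 c2@8 c3@8, authorship .....123
After op 5 (insert('l')): buffer="ktiwvccclll" (len 11), cursors c1@11 c2@11 c3@11, authorship .....123123
After op 6 (delete): buffer="ktiwvccc" (len 8), cursors c1@8 c2@8 c3@8, authorship .....123
After op 7 (move_left): buffer="ktiwvccc" (len 8), cursors c1@7 c2@7 c3@7, authorship .....123
Authorship (.=original, N=cursor N): . . . . . 1 2 3
Index 7: author = 3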